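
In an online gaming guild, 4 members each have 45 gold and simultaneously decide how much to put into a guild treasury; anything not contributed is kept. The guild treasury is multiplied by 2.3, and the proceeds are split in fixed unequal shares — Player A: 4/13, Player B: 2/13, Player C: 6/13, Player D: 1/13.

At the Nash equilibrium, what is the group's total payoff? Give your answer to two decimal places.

A player with share s gets back 2.3·s per unit contributed, so full contribution is dominant for anyone with s > 1/2.3 = 0.4348 and zero contribution is dominant for anyone below.
Player C alone (share 6/13) is above the threshold, contributing 45; the remaining 3 contribute 0. Total contributed: 45.
The guild treasury pays out 2.3 × 45 = 103.50 in total (split across the unequal shares, but the aggregate is all that matters for the group sum).
The 3 free-riders keep 45 each, adding 135. Group total = 135 + 103.50 = 238.50.

238.50 gold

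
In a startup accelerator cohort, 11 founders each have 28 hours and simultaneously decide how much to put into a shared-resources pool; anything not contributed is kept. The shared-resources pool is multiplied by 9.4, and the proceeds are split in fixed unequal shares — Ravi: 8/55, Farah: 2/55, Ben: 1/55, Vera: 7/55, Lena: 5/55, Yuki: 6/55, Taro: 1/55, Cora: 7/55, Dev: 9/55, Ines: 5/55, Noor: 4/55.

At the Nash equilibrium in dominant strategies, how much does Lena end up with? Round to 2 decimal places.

147.64 hours

A player with share s gets back 9.4·s per unit contributed, so full contribution is dominant for anyone with s > 1/9.4 = 0.1064 and zero contribution is dominant for anyone below.
Ravi, Vera, Yuki, Cora and Dev clear that bar, contributing 28 each; the remaining 6 contribute 0. Total contributed: 140.
Lena keeps 28 and receives 9.4 × 140 × 5/55 = 119.64 from the shared-resources pool, for a payoff of 147.64.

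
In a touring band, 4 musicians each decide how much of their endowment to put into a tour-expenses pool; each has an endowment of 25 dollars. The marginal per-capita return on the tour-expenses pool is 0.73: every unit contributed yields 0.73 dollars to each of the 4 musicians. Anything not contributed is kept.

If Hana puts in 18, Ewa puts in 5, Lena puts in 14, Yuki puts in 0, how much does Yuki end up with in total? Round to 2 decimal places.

52.01 dollars

Total contributed: 18 + 5 + 14 + 0 = 37.
Each receives 0.73 × 37 = 27.01 from the tour-expenses pool.
Yuki keeps 25 − 0 = 25, so Yuki's payoff is 25 + 27.01 = 52.01.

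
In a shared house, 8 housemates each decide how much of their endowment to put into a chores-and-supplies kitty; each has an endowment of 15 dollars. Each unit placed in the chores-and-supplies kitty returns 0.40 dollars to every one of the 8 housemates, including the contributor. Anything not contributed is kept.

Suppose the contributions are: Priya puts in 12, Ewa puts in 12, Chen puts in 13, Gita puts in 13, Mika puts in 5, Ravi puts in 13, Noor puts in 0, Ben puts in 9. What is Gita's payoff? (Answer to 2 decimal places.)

32.80 dollars

Total contributed: 12 + 12 + 13 + 13 + 5 + 13 + 0 + 9 = 77.
Each receives 0.40 × 77 = 30.80 from the chores-and-supplies kitty.
Gita keeps 15 − 13 = 2, so Gita's payoff is 2 + 30.80 = 32.80.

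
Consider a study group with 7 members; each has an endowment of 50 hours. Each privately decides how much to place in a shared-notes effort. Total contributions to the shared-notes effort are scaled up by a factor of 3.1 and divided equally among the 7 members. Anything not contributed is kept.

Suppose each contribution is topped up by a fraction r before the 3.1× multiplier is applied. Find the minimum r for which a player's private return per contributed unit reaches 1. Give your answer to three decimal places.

With matching at rate r, one contributed unit becomes (1 + r) in the shared-notes effort and returns 3.1 × (1 + r) / 7 to the contributor.
Setting this equal to 1: 1 + r = 7/3.1 = 2.2581.
So the minimum matching rate is r = 2.2581 − 1 = 1.258.

1.258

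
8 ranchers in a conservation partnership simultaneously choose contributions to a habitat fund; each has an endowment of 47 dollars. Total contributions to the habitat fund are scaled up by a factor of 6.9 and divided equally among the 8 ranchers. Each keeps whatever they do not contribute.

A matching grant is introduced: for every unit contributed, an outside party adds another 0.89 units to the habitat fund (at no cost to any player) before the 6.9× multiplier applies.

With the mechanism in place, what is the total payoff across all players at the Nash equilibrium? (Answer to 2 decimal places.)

4903.42 dollars

With the mechanism, a contributed unit returns 6.9 × 1.89 / 8 = 1.6301 per unit of net cost to the contributor — now above 1 — so contributing fully is weakly dominant for every player.
At the Nash equilibrium everyone contributes 47. Group total payoff = 6.9 × 1.89 × 376 = 4903.42.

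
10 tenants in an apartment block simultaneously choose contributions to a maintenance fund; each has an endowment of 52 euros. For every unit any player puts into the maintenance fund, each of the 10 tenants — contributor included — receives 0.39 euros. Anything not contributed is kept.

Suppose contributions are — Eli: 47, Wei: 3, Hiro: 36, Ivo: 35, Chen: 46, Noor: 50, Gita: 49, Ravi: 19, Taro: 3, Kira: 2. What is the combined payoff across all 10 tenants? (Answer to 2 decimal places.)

Total contributed: 47 + 3 + 36 + 35 + 46 + 50 + 49 + 19 + 3 + 2 = 290; total kept: 10 × 52 − 290 = 230.
The maintenance fund pays out 0.39 × 10 × 290 = 1131.00 in aggregate.
Group total = 230 + 1131.00 = 1361.00.

1361.00 euros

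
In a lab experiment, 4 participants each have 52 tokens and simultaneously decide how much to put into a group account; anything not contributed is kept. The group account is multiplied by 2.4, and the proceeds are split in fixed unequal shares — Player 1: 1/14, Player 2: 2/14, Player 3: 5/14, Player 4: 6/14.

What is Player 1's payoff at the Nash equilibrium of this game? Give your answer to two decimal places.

A player with share s gets back 2.4·s per unit contributed, so full contribution is dominant for anyone with s > 1/2.4 = 0.4167 and zero contribution is dominant for anyone below.
Player 4 alone (share 6/14) is above the threshold, contributing 52; the remaining 3 contribute 0. Total contributed: 52.
Player 1 keeps 52 and receives 2.4 × 52 × 1/14 = 8.91 from the group account, for a payoff of 60.91.

60.91 tokens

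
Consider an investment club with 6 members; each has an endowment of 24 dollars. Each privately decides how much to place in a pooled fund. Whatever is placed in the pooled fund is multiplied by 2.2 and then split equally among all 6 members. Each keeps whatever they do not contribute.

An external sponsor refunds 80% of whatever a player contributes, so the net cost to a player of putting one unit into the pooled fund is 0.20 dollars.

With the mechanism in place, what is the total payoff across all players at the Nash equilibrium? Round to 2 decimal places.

432.00 dollars

Under the mechanism each unit contributed yields (2.2/6) / 0.20 = 1.8333 back to its contributor per unit of net cost, which exceeds 1, making full contribution the dominant choice for everyone.
At the Nash equilibrium everyone contributes 24. Group total payoff = 6 × (24 × 0.80 + 2.2 × 24) = 432.00.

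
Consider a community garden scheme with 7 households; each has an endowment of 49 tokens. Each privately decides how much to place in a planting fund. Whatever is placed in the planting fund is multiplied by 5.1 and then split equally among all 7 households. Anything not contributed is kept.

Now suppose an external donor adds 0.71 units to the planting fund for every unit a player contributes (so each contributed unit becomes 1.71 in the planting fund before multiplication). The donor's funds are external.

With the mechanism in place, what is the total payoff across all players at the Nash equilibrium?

2991.30 tokens

With the mechanism, a contributed unit returns 5.1 × 1.71 / 7 = 1.2459 per unit of net cost to the contributor — now above 1 — so contributing fully is weakly dominant for every player.
At the Nash equilibrium everyone contributes 49. Group total payoff = 5.1 × 1.71 × 343 = 2991.30.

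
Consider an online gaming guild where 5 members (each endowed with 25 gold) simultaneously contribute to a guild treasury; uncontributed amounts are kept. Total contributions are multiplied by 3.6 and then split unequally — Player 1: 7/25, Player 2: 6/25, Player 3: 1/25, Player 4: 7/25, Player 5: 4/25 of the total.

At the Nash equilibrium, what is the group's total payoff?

A player with share s gets back 3.6·s per unit contributed, so full contribution is dominant for anyone with s > 1/3.6 = 0.2778 and zero contribution is dominant for anyone below.
Player 1 and Player 4 clear that bar, contributing 25 each; the remaining 3 contribute 0. Total contributed: 50.
The guild treasury pays out 3.6 × 50 = 180.00 in total (split across the unequal shares, but the aggregate is all that matters for the group sum).
The 3 free-riders keep 25 each, adding 75. Group total = 75 + 180.00 = 255.00.

255.00 gold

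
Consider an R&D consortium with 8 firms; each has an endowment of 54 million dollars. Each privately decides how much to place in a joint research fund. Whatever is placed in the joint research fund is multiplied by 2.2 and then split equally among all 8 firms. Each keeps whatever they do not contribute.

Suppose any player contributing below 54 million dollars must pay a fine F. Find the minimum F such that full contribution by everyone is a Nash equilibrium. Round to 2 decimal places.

Given the others contribute fully, the best deviation is to contribute 0 (any partial contribution still incurs the fine and gives up units whose private return 0.2750 is below 1).
Deviating from 54 to 0 saves 54 million dollars but forfeits the deviator's share of the drop in the joint research fund: 2.2/8 × 54 = 14.85.
So the deviation gain is 54 − 14.85 = 39.15, and the fine must be at least 39.15 million dollars to wipe it out.

39.15 million dollars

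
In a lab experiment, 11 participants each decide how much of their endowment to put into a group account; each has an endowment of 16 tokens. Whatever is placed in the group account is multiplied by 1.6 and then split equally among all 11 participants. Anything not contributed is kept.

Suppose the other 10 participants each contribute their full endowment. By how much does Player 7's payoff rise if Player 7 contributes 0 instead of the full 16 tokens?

13.67 tokens

Switching from a contribution of 16 to 0 lets Player 7 keep an extra 16 tokens, but lowers the group account by 16, which costs Player 7 their own share of that drop: 1.6/11 × 16 = 2.33.
Net gain = 16 − 2.33 = 13.67. The private return per contributed unit (0.1455) is below 1, so free-riding is indeed the best response regardless of what the others do.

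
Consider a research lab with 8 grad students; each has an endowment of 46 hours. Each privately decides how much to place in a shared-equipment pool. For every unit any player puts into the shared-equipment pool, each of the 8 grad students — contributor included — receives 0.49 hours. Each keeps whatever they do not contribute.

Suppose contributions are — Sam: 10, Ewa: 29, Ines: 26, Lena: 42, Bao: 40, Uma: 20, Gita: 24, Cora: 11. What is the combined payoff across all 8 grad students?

Total contributed: 10 + 29 + 26 + 42 + 40 + 20 + 24 + 11 = 202; total kept: 8 × 46 − 202 = 166.
The shared-equipment pool pays out 0.49 × 8 × 202 = 791.84 in aggregate.
Group total = 166 + 791.84 = 957.84.

957.84 hours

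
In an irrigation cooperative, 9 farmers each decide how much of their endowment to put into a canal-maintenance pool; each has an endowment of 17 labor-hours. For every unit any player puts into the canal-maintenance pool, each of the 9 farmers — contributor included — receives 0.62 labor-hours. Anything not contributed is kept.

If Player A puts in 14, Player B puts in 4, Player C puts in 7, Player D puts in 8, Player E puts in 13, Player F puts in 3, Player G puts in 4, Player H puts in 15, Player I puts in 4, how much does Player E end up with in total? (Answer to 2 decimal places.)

Total contributed: 14 + 4 + 7 + 8 + 13 + 3 + 4 + 15 + 4 = 72.
Each receives 0.62 × 72 = 44.64 from the canal-maintenance pool.
Player E keeps 17 − 13 = 4, so Player E's payoff is 4 + 44.64 = 48.64.

48.64 labor-hours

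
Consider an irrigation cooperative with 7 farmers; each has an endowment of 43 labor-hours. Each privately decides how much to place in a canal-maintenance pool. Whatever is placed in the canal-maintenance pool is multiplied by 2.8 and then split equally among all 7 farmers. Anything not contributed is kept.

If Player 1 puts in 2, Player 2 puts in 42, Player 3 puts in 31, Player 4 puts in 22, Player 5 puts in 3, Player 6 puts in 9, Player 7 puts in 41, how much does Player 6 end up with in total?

Total contributed: 2 + 42 + 31 + 22 + 3 + 9 + 41 = 150.
Each receives 2.8 × 150 / 7 = 60.00 from the canal-maintenance pool.
Player 6 keeps 43 − 9 = 34, so Player 6's payoff is 34 + 60.00 = 94.00.

94.00 labor-hours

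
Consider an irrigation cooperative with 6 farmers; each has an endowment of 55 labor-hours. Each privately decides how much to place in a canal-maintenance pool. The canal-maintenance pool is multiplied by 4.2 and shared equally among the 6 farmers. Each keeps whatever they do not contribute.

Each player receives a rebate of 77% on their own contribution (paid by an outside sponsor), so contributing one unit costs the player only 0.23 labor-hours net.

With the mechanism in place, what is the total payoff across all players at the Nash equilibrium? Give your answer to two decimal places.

With the mechanism, a contributed unit returns (4.2/6) / 0.23 = 3.0435 per unit of net cost to the contributor — now above 1 — so contributing fully is weakly dominant for every player.
At the Nash equilibrium everyone contributes 55. Group total payoff = 6 × (55 × 0.77 + 4.2 × 55) = 1640.10.

1640.10 labor-hours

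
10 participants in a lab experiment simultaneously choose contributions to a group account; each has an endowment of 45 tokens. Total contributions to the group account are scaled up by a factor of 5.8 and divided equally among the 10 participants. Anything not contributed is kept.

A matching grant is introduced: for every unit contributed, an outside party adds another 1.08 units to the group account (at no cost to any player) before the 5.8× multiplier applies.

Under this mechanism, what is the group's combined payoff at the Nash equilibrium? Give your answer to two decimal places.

Under the mechanism each unit contributed yields 5.8 × 2.08 / 10 = 1.2064 back to its contributor per unit of net cost, which exceeds 1, making full contribution the dominant choice for everyone.
At the Nash equilibrium everyone contributes 45. Group total payoff = 5.8 × 2.08 × 450 = 5428.80.

5428.80 tokens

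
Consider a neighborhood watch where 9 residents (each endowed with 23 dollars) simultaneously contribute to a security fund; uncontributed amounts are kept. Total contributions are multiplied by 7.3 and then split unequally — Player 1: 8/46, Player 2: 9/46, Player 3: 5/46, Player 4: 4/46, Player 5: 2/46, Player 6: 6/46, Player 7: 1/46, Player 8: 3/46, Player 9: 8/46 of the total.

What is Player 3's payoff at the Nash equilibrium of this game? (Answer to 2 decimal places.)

A player with share s gets back 7.3·s per unit contributed, so full contribution is dominant for anyone with s > 1/7.3 = 0.1370 and zero contribution is dominant for anyone below.
Player 1, Player 2 and Player 9 are above the threshold, contributing 23 each; the remaining 6 contribute 0. Total contributed: 69.
Player 3 keeps 23 and receives 7.3 × 69 × 5/46 = 54.75 from the security fund, for a payoff of 77.75.

77.75 dollars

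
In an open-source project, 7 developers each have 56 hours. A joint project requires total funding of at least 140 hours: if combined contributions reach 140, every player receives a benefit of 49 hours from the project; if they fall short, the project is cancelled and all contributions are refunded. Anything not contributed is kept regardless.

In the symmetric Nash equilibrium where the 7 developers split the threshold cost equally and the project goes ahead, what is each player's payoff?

Equal share of the threshold: 140/7 = 20.
At this profile no one gains by cutting their contribution: any cut drops the total below 140, the project is cancelled, contributions are refunded, and the deviator ends with 56, which is less than 56 − 20 + 49 = 85. Contributing more than 20 just wastes the excess. So contributing exactly 20 is a best response.
Each player's payoff: 56 − 20 + 49 = 85.

85 hours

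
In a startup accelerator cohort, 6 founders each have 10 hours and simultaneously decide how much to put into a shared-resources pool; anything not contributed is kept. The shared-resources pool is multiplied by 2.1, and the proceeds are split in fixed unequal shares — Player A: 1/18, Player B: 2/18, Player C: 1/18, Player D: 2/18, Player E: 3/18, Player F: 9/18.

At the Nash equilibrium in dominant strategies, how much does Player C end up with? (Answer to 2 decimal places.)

Player j's private return per contributed unit is 2.1 × (j's share). Contributing is weakly dominant for j when that share is at least 1/2.1 = 0.4762, and contributing 0 is dominant otherwise.
Player F alone (share 9/18) is above the threshold, contributing 10; the remaining 5 contribute 0. Total contributed: 10.
Player C keeps 10 and receives 2.1 × 10 × 1/18 = 1.17 from the shared-resources pool, for a payoff of 11.17.

11.17 hours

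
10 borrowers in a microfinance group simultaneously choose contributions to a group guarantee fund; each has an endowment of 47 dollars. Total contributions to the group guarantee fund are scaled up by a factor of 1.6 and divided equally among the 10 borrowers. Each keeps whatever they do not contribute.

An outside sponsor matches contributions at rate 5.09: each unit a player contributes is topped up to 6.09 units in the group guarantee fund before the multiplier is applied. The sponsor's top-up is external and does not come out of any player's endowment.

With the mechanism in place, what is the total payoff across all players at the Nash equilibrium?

470.00 dollars

With the mechanism, a contributed unit returns 1.6 × 6.09 / 10 = 0.9744 per unit of net cost — still below 1 — so contributing 0 remains dominant for every player.
At the Nash equilibrium no one contributes; group total payoff = 10 × 47 = 470.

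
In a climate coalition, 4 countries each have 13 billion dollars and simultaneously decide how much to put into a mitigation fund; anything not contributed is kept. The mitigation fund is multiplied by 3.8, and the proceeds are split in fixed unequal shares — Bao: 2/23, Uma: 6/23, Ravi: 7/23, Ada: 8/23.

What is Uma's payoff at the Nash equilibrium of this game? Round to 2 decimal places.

Each unit j contributes comes back to j as 3.8 × (j's share), so j prefers to contribute only if that share exceeds 1/3.8 = 0.2632; otherwise keeping the unit dominates.
Ravi and Ada are above the threshold, contributing 13 each; the remaining 2 contribute 0. Total contributed: 26.
Uma keeps 13 and receives 3.8 × 26 × 6/23 = 25.77 from the mitigation fund, for a payoff of 38.77.

38.77 billion dollars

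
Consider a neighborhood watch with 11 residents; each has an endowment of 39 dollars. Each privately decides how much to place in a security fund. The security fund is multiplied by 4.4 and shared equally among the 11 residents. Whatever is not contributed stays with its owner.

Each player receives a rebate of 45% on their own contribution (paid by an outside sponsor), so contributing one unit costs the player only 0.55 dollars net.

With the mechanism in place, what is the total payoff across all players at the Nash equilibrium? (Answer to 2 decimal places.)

429.00 dollars

Even with the mechanism, each unit contributed returns only (4.4/11) / 0.55 = 0.7273 per unit of net cost, so contributing nothing is still dominant.
At the Nash equilibrium no one contributes; group total payoff = 11 × 39 = 429.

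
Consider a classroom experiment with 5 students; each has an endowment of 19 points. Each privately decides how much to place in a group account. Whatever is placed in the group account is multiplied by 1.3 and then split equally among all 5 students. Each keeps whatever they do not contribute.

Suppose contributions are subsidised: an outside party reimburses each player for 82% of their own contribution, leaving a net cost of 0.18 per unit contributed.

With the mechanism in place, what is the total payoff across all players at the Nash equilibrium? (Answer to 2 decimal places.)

Under the mechanism each unit contributed yields (1.3/5) / 0.18 = 1.4444 back to its contributor per unit of net cost, which exceeds 1, making full contribution the dominant choice for everyone.
So the Nash equilibrium is full contribution by all 5; the group earns 5 × (19 × 0.82 + 1.3 × 19) = 201.40.

201.40 points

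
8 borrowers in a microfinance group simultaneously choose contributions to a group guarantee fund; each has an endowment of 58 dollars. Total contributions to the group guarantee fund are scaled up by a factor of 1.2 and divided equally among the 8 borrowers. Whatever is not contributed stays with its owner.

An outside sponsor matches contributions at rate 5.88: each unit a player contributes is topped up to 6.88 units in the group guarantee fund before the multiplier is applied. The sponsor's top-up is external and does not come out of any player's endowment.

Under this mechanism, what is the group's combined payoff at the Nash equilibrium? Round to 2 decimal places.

3830.78 dollars

With the mechanism, a contributed unit returns 1.2 × 6.88 / 8 = 1.0320 per unit of net cost to the contributor — now above 1 — so contributing fully is weakly dominant for every player.
At the Nash equilibrium everyone contributes 58. Group total payoff = 1.2 × 6.88 × 464 = 3830.78.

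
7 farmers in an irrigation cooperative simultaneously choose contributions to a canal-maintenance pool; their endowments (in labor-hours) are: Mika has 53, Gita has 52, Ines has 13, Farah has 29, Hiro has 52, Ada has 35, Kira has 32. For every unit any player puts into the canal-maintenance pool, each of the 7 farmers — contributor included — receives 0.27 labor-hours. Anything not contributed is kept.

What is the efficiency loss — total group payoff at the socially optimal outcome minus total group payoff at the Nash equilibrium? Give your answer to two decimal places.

236.74 labor-hours

The private return per contributed unit is 0.27 < 1 for everyone, so the Nash equilibrium is zero contribution and the group total is Σ E_j = 53 + 52 + 13 + 29 + 52 + 35 + 32 = 266.
Each contributed unit returns 1.890 to the group, so the social optimum is full contribution by everyone: group total = 1.890 × 266 = 502.74.
Efficiency loss = (1.890 − 1) × 266 = 236.74.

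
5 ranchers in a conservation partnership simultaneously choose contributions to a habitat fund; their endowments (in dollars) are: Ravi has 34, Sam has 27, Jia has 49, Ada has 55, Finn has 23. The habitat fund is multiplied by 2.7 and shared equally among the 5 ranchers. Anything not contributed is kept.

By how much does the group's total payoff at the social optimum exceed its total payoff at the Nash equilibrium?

The private return per contributed unit is 2.7/5 = 0.5400 < 1 for every player regardless of endowment, so the Nash equilibrium is zero contribution and the group total is Σ E_j = 34 + 27 + 49 + 55 + 23 = 188.
Each contributed unit returns 2.700 to the group, so the social optimum is full contribution by everyone: group total = 2.700 × 188 = 507.60.
Efficiency loss = (2.700 − 1) × 188 = 319.60.

319.60 dollars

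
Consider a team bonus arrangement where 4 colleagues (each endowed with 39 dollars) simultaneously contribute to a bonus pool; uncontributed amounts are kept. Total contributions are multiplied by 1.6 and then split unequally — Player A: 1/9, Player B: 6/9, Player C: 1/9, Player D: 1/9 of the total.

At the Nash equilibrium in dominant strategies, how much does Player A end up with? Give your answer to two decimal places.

45.93 dollars

Player j's private return per contributed unit is 1.6 × (j's share). Contributing is weakly dominant for j when that share is at least 1/1.6 = 0.6250, and contributing 0 is dominant otherwise.
Player B alone (share 6/9) is above the threshold, contributing 39; the remaining 3 contribute 0. Total contributed: 39.
Player A keeps 39 and receives 1.6 × 39 × 1/9 = 6.93 from the bonus pool, for a payoff of 45.93.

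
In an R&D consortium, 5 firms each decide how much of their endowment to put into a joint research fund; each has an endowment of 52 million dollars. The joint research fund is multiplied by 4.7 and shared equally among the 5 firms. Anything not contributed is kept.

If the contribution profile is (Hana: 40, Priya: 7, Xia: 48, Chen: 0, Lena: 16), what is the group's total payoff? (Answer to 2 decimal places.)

670.70 million dollars

Total contributed: 40 + 7 + 48 + 0 + 16 = 111; total kept: 5 × 52 − 111 = 149.
The joint research fund pays out 4.7 × 111 = 521.70 in aggregate.
Group total = 149 + 521.70 = 670.70.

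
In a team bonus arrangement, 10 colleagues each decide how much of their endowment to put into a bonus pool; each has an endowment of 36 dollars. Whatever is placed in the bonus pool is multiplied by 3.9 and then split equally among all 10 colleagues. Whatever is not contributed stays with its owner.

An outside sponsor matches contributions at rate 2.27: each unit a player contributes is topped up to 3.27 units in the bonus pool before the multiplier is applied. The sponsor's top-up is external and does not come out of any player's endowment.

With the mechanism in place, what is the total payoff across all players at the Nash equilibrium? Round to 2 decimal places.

With the mechanism, a contributed unit returns 3.9 × 3.27 / 10 = 1.2753 per unit of net cost to the contributor — now above 1 — so contributing fully is weakly dominant for every player.
At the Nash equilibrium everyone contributes 36. Group total payoff = 3.9 × 3.27 × 360 = 4591.08.

4591.08 dollars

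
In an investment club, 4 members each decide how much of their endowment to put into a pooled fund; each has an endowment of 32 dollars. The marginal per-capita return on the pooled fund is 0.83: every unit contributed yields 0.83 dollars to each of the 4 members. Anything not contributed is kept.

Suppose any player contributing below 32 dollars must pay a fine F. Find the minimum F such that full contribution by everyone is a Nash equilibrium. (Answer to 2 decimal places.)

5.44 dollars

Given the others contribute fully, the best deviation is to contribute 0 (any partial contribution still incurs the fine and gives up units whose private return 0.83 is below 1).
Deviating from 32 to 0 saves 32 dollars but forfeits the deviator's share of the drop in the pooled fund: 0.83 × 32 = 26.56.
So the deviation gain is 32 − 26.56 = 5.44, and the fine must be at least 5.44 dollars to wipe it out.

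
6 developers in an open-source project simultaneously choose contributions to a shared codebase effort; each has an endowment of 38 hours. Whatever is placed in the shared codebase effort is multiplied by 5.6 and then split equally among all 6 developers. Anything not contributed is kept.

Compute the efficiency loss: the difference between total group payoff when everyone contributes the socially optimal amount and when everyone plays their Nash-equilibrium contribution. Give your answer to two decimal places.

1048.80 hours

Each contributed unit returns 5.6/6 = 0.9333 to its contributor — below 1 — so contributing 0 is dominant for every player. At the Nash equilibrium everyone keeps their 38, and the group total is 6 × 38 = 228.
Each contributed unit returns 5.600 to the group as a whole (0.9333 to each of 6 players), which exceeds 1, so the social optimum is full contribution: group total = 5.600 × 228 = 1276.80.
Efficiency loss = 1276.80 − 228 = 1048.80.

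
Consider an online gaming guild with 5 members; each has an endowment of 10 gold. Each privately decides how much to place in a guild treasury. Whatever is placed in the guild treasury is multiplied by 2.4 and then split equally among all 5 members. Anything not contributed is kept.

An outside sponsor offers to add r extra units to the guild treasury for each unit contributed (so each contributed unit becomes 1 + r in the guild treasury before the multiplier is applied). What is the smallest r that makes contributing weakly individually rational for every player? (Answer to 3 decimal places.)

1.083

With matching at rate r, one contributed unit becomes (1 + r) in the guild treasury and returns 2.4 × (1 + r) / 5 to the contributor.
Setting this equal to 1: 1 + r = 5/2.4 = 2.0833.
So the minimum matching rate is r = 2.0833 − 1 = 1.083.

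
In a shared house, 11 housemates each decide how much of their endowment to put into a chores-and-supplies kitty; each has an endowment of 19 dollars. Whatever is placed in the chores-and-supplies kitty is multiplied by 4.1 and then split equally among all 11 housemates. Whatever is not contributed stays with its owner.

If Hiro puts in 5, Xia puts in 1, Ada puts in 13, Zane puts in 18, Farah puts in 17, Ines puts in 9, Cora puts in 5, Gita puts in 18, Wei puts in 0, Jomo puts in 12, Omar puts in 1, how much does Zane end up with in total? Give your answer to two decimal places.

Total contributed: 5 + 1 + 13 + 18 + 17 + 9 + 5 + 18 + 0 + 12 + 1 = 99.
Each receives 4.1 × 99 / 11 = 36.90 from the chores-and-supplies kitty.
Zane keeps 19 − 18 = 1, so Zane's payoff is 1 + 36.90 = 37.90.

37.90 dollars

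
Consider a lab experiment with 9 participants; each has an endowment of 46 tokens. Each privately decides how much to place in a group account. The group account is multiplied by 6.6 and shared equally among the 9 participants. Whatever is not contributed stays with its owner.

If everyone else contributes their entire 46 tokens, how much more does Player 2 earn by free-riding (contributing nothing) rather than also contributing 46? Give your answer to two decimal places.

12.27 tokens

Switching from a contribution of 46 to 0 lets Player 2 keep an extra 46 tokens, but lowers the group account by 46, which costs Player 2 their own share of that drop: 6.6/9 × 46 = 33.73.
Net gain = 46 − 33.73 = 12.27. The private return per contributed unit (0.7333) is below 1, so free-riding is indeed the best response regardless of what the others do.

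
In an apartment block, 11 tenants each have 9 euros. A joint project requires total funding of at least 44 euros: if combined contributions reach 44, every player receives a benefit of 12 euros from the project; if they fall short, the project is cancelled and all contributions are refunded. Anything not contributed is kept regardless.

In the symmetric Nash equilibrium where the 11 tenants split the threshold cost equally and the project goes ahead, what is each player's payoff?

Equal share of the threshold: 44/11 = 4.
At this profile no one gains by cutting their contribution: any cut drops the total below 44, the project is cancelled, contributions are refunded, and the deviator ends with 9, which is less than 9 − 4 + 12 = 17. Contributing more than 4 just wastes the excess. So contributing exactly 4 is a best response.
Each player's payoff: 9 − 4 + 12 = 17.

17 euros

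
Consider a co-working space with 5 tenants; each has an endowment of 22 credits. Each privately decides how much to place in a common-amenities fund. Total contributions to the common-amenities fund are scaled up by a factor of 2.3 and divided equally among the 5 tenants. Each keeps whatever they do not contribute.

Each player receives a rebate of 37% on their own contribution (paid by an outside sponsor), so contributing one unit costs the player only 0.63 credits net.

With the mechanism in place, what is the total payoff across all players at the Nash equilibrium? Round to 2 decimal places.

With the mechanism, a contributed unit returns (2.3/5) / 0.63 = 0.7302 per unit of net cost — still below 1 — so contributing 0 remains dominant for every player.
At the Nash equilibrium no one contributes; group total payoff = 5 × 22 = 110.

110.00 credits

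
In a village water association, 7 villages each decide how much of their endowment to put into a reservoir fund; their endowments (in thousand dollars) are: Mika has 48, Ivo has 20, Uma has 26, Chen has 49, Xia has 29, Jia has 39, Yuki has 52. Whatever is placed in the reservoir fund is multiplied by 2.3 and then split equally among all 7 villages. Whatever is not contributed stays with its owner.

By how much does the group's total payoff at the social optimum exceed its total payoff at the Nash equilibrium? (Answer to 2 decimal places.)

341.90 thousand dollars

The private return per contributed unit is 2.3/7 = 0.3286 < 1 for every player regardless of endowment, so the Nash equilibrium is zero contribution and the group total is Σ E_j = 48 + 20 + 26 + 49 + 29 + 39 + 52 = 263.
Each contributed unit returns 2.300 to the group, so the social optimum is full contribution by everyone: group total = 2.300 × 263 = 604.90.
Efficiency loss = (2.300 − 1) × 263 = 341.90.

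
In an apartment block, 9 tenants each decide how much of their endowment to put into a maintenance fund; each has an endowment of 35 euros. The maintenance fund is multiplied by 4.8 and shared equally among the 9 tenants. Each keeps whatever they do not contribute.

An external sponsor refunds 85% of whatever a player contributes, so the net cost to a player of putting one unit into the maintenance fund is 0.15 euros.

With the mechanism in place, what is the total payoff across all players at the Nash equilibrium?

1779.75 euros

The effective private return per unit is now (4.8/9) / 0.15 = 3.5556 > 1, so every player's dominant strategy flips to full contribution.
So the Nash equilibrium is full contribution by all 9; the group earns 9 × (35 × 0.85 + 4.8 × 35) = 1779.75.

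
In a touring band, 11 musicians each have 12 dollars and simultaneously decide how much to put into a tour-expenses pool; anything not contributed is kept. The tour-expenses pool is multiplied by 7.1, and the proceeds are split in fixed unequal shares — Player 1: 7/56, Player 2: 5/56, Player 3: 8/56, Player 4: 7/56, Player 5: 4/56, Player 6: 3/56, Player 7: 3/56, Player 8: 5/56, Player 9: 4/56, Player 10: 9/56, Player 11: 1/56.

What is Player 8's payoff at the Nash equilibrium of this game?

A player with share s gets back 7.1·s per unit contributed, so full contribution is dominant for anyone with s > 1/7.1 = 0.1408 and zero contribution is dominant for anyone below.
The shares above 0.1408 belong to Player 3 and Player 10, contributing 12 each; the remaining 9 contribute 0. Total contributed: 24.
Player 8 keeps 12 and receives 7.1 × 24 × 5/56 = 15.21 from the tour-expenses pool, for a payoff of 27.21.

27.21 dollars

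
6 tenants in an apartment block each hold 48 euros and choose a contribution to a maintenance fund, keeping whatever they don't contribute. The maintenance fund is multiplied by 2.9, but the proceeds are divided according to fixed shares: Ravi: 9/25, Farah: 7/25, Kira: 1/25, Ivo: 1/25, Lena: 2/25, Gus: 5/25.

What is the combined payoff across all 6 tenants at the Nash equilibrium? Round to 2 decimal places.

Each unit j contributes comes back to j as 2.9 × (j's share), so j prefers to contribute only if that share exceeds 1/2.9 = 0.3448; otherwise keeping the unit dominates.
Ravi alone (share 9/25) is above the threshold, contributing 48; the remaining 5 contribute 0. Total contributed: 48.
The maintenance fund pays out 2.9 × 48 = 139.20 in total (split across the unequal shares, but the aggregate is all that matters for the group sum).
The 5 free-riders keep 48 each, adding 240. Group total = 240 + 139.20 = 379.20.

379.20 euros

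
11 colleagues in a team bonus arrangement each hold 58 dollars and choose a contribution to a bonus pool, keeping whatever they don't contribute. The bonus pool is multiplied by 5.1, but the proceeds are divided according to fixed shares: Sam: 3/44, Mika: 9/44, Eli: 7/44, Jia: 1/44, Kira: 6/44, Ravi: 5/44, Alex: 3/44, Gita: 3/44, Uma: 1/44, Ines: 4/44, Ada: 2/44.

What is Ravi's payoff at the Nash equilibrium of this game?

Each unit j contributes comes back to j as 5.1 × (j's share), so j prefers to contribute only if that share exceeds 1/5.1 = 0.1961; otherwise keeping the unit dominates.
Only Mika (9/44) clears that bar, contributing 58; the remaining 10 contribute 0. Total contributed: 58.
Ravi keeps 58 and receives 5.1 × 58 × 5/44 = 33.61 from the bonus pool, for a payoff of 91.61.

91.61 dollars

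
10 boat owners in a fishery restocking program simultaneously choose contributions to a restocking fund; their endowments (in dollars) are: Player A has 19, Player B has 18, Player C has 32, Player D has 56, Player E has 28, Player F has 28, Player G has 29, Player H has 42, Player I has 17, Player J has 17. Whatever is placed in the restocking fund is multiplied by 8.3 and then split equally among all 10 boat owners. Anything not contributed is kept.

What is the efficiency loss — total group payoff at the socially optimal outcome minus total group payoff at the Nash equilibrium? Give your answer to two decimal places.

The private return per contributed unit is 8.3/10 = 0.8300 < 1 for every player regardless of endowment, so the Nash equilibrium is zero contribution and the group total is Σ E_j = 19 + 18 + 32 + 56 + 28 + 28 + 29 + 42 + 17 + 17 = 286.
Each contributed unit returns 8.300 to the group, so the social optimum is full contribution by everyone: group total = 8.300 × 286 = 2373.80.
Efficiency loss = (8.300 − 1) × 286 = 2087.80.

2087.80 dollars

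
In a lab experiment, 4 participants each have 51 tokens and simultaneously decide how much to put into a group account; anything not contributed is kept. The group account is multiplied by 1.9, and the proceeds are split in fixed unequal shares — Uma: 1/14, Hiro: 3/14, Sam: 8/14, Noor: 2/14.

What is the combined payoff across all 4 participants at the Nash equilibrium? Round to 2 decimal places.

A player with share s gets back 1.9·s per unit contributed, so full contribution is dominant for anyone with s > 1/1.9 = 0.5263 and zero contribution is dominant for anyone below.
Only Sam (8/14) clears that bar, contributing 51; the remaining 3 contribute 0. Total contributed: 51.
The group account pays out 1.9 × 51 = 96.90 in total (split across the unequal shares, but the aggregate is all that matters for the group sum).
The 3 free-riders keep 51 each, adding 153. Group total = 153 + 96.90 = 249.90.

249.90 tokens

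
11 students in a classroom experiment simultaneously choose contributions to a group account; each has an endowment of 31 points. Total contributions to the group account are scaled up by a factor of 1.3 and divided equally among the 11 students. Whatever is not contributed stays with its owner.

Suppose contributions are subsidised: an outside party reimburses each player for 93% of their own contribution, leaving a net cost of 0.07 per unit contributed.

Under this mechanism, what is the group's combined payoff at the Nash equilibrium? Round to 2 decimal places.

With the mechanism, a contributed unit returns (1.3/11) / 0.07 = 1.6883 per unit of net cost to the contributor — now above 1 — so contributing fully is weakly dominant for every player.
So the Nash equilibrium is full contribution by all 11; the group earns 11 × (31 × 0.93 + 1.3 × 31) = 760.43.

760.43 points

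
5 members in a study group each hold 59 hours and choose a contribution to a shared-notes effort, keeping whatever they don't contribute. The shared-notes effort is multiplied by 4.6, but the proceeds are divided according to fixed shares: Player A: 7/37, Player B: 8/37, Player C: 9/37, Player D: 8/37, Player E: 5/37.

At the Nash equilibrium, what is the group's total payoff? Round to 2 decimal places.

507.40 hours

A player with share s gets back 4.6·s per unit contributed, so full contribution is dominant for anyone with s > 1/4.6 = 0.2174 and zero contribution is dominant for anyone below.
Only Player C (9/37) clears that bar, contributing 59; the remaining 4 contribute 0. Total contributed: 59.
The shared-notes effort pays out 4.6 × 59 = 271.40 in total (split across the unequal shares, but the aggregate is all that matters for the group sum).
The 4 free-riders keep 59 each, adding 236. Group total = 236 + 271.40 = 507.40.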